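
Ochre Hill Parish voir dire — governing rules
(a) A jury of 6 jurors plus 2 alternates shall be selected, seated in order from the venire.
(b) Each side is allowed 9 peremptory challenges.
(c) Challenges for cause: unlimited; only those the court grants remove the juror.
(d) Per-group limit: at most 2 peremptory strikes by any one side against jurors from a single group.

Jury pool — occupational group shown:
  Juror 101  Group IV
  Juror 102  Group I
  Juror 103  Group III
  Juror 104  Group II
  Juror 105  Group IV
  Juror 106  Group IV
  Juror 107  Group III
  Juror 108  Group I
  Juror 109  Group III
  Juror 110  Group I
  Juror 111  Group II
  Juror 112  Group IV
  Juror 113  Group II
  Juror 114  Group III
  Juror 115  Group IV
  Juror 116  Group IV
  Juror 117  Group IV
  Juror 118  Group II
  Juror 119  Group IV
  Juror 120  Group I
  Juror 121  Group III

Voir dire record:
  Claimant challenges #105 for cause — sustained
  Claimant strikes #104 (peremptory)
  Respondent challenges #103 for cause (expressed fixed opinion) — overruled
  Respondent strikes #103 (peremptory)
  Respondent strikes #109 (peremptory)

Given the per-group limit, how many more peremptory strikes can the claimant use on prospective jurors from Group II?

Claimant peremptories so far: #104 — 1 of 9 used, 8 left overall.
Against Group II: #104 — 1 used; per-group cap 2 leaves 1.
Binding limit: min(8, 1) = 1.

1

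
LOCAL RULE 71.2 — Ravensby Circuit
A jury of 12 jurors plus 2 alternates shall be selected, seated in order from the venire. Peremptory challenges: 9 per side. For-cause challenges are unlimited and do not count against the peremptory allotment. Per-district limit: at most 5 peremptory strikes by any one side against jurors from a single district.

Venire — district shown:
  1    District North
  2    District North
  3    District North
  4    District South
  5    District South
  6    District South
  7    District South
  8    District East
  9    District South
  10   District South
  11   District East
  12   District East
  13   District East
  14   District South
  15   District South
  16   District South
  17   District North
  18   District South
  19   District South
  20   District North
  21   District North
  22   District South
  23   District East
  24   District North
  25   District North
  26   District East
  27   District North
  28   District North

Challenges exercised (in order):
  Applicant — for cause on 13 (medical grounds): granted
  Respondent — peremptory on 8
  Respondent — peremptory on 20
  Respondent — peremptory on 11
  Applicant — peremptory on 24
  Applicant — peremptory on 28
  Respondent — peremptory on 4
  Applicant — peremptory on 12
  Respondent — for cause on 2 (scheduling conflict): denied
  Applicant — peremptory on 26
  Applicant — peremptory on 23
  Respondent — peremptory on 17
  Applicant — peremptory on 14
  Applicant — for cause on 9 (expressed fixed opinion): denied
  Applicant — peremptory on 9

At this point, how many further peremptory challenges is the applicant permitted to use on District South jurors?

2

Applicant peremptories so far: #24, #28, #12, #26, #23, #14, #9 — 7 of 9 used, 2 left overall.
Against District South: #14, #9 — 2 used; per-district cap 5 leaves 3.
Binding limit: min(2, 3) = 2.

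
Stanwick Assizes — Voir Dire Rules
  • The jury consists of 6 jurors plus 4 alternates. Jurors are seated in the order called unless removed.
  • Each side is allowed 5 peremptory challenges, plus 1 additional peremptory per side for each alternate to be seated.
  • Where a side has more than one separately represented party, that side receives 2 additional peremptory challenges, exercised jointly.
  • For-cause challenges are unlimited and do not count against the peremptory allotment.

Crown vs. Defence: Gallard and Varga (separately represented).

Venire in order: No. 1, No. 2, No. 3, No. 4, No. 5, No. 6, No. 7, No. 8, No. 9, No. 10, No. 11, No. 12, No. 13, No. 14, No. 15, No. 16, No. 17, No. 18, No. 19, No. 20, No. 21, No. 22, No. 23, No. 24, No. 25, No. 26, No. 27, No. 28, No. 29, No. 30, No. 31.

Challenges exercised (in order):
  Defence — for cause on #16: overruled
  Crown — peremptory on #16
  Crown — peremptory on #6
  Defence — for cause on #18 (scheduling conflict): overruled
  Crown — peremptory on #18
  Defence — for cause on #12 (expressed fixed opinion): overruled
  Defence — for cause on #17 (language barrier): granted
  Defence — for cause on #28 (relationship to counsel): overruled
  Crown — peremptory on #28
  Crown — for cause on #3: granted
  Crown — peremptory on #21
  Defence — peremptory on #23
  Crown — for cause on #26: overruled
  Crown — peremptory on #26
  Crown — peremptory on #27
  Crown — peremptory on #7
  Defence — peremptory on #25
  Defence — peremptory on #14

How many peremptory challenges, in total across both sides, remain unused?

Crown allotment: 5 base + 1 × 4 alternates = 9. Defence allotment: 5 base + 1 × 4 alternates + 2 multi-party = 11.
Crown peremptories used: #16, #6, #18, #28, #21, #26, #27, #7 — 8 (for-cause on #3, #26 don't count).
Defence peremptories used: #23, #25, #14 — 3 (for-cause on #16, #18, #12, #17, #28 don't count).
Remaining: (9 − 8) + (11 − 3) = 9.

9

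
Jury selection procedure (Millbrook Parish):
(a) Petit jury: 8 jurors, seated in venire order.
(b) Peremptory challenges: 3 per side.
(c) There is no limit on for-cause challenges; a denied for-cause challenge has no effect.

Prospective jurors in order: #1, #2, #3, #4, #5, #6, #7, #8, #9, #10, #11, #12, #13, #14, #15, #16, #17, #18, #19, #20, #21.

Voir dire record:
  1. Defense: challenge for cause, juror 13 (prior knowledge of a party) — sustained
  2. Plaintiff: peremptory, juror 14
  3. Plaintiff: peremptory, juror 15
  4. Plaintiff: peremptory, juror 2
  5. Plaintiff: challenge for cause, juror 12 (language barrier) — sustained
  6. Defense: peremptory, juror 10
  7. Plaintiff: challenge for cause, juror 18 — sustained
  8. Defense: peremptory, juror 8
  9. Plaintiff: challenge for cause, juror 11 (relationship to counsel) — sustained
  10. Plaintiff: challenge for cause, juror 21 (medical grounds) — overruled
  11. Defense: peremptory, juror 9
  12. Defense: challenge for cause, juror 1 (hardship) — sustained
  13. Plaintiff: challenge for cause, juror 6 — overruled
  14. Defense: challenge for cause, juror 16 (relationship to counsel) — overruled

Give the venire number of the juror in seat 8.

19

Removed: #1, #2, #8, #9, #10, #11, #12, #13, #14, #15, #18. (#6, #16, #21 stay — for-cause denied.)
Seating in order: seats 1–8 → #3, #4, #5, #6, #7, #16, #17, #19.
So seat 8 is #19.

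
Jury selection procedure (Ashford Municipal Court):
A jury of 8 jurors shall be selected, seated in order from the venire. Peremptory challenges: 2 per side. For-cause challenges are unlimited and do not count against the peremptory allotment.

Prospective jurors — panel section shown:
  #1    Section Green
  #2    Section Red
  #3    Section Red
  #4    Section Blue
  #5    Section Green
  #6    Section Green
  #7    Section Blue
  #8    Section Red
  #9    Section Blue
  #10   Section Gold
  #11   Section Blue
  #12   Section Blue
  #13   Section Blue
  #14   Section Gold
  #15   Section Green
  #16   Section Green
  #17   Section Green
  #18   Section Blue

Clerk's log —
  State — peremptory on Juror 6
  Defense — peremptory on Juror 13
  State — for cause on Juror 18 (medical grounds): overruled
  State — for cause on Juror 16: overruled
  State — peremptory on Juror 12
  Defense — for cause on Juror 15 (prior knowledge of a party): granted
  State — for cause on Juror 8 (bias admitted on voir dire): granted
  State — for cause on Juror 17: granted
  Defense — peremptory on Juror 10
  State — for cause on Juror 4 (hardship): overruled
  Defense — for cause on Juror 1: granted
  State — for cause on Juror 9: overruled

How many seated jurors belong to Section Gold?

1

Removed: #1, #6, #8, #10, #12, #13, #15, #17.
Seated jurors 1–8: #2, #3, #4, #5, #7, #9, #11, #14.
Of those, in Section Gold: #14 → 1.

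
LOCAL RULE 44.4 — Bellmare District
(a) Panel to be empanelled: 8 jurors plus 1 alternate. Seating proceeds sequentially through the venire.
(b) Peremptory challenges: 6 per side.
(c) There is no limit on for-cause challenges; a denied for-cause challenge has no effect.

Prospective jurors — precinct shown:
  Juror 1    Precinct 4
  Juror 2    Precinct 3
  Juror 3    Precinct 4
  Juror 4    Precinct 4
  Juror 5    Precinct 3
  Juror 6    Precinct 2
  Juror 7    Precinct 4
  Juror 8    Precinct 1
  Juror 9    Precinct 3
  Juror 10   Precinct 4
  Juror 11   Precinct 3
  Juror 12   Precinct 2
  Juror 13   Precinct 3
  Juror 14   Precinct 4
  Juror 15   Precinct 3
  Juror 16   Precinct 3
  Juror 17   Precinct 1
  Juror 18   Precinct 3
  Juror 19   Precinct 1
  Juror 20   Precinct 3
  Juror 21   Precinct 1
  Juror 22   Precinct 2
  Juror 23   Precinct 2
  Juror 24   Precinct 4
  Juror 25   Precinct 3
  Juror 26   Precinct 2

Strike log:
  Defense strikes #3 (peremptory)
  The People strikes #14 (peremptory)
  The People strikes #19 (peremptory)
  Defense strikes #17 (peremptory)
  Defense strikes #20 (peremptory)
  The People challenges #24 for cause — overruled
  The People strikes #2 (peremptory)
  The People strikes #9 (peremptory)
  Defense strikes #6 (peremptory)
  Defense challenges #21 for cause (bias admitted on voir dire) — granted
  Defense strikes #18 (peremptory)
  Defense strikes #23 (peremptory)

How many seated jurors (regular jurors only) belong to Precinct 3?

2

Removed: #2, #3, #6, #9, #14, #17, #18, #19, #20, #21, #23.
Seated jurors 1–8: #1, #4, #5, #7, #8, #10, #11, #12 (alternates #13 not counted).
Of those, in Precinct 3: #5, #11 → 2.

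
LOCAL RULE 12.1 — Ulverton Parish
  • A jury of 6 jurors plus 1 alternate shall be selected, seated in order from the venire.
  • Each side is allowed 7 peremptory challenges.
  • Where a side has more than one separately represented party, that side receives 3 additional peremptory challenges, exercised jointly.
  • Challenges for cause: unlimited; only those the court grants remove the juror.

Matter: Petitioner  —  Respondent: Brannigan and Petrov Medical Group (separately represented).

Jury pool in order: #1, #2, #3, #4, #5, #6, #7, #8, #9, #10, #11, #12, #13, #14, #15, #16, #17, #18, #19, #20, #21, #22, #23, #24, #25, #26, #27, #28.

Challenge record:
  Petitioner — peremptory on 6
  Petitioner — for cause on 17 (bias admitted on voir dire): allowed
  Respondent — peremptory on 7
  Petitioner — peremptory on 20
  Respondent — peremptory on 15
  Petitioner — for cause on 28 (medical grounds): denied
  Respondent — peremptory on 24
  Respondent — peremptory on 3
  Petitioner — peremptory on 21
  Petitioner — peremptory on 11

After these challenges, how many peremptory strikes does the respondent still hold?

6

Respondent allotment: 7 base + 3 multi-party = 10.
Respondent peremptories used: #7, #15, #24, #3 — 4.
Remaining: 10 − 4 = 6.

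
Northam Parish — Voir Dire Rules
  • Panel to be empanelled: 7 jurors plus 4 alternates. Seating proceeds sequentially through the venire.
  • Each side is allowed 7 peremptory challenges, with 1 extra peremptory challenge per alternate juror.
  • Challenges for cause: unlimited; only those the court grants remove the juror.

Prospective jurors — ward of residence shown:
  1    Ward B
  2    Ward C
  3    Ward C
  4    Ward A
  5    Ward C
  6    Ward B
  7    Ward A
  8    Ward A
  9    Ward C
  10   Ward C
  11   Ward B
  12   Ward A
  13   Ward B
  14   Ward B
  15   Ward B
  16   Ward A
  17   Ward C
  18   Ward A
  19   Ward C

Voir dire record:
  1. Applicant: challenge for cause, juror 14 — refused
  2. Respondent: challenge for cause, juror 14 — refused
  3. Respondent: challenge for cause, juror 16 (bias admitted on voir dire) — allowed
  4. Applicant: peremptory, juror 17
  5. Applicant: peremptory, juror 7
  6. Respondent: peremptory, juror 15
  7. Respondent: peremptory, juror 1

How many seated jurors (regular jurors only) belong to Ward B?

Removed: #1, #7, #15, #16, #17.
Seated jurors 1–7: #2, #3, #4, #5, #6, #8, #9 (alternates #10, #11, #12, #13 not counted).
Of those, in Ward B: #6 → 1.

1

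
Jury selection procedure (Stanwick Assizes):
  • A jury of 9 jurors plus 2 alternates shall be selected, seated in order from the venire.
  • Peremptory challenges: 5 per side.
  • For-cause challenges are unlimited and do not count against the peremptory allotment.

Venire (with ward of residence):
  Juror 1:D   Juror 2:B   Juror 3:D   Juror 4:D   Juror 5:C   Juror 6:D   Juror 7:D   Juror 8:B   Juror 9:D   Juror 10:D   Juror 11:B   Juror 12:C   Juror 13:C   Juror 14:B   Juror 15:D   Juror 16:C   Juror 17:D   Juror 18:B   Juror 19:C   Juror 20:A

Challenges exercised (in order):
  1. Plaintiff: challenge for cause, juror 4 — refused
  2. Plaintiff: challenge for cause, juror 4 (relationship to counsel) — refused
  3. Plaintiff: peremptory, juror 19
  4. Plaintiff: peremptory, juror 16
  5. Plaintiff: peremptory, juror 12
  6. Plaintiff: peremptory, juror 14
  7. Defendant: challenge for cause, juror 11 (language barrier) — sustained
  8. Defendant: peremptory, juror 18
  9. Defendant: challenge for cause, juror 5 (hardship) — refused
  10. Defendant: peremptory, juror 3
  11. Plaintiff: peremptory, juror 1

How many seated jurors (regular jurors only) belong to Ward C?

2

Removed: #1, #3, #11, #12, #14, #16, #18, #19.
Seated jurors 1–9: #2, #4, #5, #6, #7, #8, #9, #10, #13 (alternates #15, #17 not counted).
Of those, in Ward C: #5, #13 → 2.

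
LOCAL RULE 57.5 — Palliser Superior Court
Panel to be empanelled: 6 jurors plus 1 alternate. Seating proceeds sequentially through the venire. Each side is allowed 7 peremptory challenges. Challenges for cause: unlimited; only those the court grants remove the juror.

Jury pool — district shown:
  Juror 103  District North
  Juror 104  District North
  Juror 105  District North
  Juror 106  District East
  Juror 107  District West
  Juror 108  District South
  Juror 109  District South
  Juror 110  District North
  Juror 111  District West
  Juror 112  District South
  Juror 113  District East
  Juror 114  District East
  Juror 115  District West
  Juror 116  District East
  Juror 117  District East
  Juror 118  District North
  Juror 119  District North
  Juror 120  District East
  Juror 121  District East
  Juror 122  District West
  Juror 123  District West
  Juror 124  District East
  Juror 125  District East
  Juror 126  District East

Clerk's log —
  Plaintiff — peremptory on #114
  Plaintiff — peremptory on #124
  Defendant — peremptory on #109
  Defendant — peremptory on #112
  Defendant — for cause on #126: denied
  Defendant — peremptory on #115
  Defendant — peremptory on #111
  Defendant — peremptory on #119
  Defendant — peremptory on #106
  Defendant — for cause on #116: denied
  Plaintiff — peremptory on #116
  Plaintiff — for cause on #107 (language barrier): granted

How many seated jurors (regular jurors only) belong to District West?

0

Removed: #106, #107, #109, #111, #112, #114, #115, #116, #119, #124.
Seated jurors 1–6: #103, #104, #105, #108, #110, #113 (alternates #117 not counted).
None of those are in District West → 0.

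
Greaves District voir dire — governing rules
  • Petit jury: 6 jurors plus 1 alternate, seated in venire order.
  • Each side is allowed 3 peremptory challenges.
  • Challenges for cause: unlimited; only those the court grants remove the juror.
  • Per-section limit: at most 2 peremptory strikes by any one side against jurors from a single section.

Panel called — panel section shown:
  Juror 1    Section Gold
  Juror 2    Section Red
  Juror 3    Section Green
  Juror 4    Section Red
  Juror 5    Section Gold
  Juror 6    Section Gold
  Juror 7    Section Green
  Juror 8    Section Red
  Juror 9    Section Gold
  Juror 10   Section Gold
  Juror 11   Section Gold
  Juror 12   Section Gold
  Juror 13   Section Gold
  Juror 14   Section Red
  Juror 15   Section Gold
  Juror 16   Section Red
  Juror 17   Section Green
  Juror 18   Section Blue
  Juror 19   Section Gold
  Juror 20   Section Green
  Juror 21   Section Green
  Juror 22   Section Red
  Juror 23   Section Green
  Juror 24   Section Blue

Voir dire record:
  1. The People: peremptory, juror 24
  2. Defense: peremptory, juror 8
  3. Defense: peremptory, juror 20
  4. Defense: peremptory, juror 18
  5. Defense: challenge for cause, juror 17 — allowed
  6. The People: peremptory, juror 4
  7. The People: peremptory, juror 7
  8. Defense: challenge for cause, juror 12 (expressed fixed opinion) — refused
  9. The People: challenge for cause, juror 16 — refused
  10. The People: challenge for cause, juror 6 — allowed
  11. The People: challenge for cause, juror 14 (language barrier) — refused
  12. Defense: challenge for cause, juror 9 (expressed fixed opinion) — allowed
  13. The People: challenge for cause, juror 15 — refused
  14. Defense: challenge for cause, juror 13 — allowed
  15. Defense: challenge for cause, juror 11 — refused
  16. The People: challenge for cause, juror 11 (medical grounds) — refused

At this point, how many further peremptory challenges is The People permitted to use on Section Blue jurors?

0

The People peremptories so far: #24, #4, #7 — 3 of 3 used, 0 left overall.
Against Section Blue: #24 — 1 used; per-section cap 2 leaves 1.
Binding limit: min(0, 1) = 0.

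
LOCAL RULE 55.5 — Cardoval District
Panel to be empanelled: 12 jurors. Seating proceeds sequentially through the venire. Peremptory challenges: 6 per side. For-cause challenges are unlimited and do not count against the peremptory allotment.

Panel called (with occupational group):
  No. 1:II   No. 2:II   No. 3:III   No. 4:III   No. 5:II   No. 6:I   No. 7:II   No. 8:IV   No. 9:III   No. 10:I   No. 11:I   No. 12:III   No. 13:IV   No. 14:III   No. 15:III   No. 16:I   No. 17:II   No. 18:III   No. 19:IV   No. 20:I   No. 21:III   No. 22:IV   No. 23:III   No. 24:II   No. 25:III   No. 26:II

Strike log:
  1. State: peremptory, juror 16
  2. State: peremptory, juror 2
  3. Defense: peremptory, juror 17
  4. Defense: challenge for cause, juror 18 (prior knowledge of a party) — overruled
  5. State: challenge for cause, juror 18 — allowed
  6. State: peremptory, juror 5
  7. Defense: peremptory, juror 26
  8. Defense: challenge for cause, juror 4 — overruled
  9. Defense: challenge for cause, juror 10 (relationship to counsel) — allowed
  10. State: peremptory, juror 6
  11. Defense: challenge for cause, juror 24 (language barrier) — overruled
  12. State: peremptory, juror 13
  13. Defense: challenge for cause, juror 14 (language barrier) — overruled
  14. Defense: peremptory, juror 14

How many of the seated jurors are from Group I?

2

Removed: #2, #5, #6, #10, #13, #14, #16, #17, #18, #26.
Seated jurors 1–12: #1, #3, #4, #7, #8, #9, #11, #12, #15, #19, #20, #21.
Of those, in Group I: #11, #20 → 2.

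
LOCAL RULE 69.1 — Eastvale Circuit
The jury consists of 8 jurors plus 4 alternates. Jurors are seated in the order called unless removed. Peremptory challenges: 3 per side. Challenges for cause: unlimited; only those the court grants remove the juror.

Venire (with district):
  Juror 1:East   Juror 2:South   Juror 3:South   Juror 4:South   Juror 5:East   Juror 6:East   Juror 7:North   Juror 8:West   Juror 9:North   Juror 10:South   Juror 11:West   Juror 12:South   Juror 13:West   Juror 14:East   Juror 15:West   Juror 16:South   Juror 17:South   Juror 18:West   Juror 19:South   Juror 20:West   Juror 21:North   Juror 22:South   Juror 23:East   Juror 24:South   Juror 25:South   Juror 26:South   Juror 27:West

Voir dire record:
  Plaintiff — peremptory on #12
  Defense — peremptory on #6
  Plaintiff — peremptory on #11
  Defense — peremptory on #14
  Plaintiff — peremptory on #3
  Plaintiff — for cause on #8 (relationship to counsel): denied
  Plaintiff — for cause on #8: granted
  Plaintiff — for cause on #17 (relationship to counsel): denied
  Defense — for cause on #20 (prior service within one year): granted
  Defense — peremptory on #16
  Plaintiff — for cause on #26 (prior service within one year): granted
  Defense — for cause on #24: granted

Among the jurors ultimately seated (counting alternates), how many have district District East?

Removed: #3, #6, #8, #11, #12, #14, #16, #20, #24, #26.
Seated (12 incl. alternates): #1, #2, #4, #5, #7, #9, #10, #13, #15, #17, #18, #19.
Of those, in District East: #1, #5 → 2.

2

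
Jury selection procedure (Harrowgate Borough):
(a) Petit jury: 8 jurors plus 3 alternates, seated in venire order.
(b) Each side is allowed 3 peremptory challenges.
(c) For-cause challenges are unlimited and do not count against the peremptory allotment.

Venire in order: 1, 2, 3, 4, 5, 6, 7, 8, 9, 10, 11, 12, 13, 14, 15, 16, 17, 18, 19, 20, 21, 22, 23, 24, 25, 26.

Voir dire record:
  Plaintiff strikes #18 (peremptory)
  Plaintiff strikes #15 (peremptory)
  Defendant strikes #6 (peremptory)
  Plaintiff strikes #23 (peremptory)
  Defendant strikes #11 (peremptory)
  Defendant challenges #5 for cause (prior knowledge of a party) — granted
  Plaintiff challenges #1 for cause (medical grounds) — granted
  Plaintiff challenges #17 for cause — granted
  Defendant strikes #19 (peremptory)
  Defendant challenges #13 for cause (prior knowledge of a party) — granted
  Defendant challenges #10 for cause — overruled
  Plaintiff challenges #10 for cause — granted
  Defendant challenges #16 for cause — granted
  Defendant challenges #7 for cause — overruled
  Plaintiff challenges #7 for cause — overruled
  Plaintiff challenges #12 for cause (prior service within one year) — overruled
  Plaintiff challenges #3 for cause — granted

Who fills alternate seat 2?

Removed: #1, #3, #5, #6, #10, #11, #13, #15, #16, #17, #18, #19, #23. (#7, #12 stay — for-cause denied.)
Seating in order: seats 1–8 → #2, #4, #7, #8, #9, #12, #14, #20; alternates → #21, #22, #24.
So alternate 2 is #22.

22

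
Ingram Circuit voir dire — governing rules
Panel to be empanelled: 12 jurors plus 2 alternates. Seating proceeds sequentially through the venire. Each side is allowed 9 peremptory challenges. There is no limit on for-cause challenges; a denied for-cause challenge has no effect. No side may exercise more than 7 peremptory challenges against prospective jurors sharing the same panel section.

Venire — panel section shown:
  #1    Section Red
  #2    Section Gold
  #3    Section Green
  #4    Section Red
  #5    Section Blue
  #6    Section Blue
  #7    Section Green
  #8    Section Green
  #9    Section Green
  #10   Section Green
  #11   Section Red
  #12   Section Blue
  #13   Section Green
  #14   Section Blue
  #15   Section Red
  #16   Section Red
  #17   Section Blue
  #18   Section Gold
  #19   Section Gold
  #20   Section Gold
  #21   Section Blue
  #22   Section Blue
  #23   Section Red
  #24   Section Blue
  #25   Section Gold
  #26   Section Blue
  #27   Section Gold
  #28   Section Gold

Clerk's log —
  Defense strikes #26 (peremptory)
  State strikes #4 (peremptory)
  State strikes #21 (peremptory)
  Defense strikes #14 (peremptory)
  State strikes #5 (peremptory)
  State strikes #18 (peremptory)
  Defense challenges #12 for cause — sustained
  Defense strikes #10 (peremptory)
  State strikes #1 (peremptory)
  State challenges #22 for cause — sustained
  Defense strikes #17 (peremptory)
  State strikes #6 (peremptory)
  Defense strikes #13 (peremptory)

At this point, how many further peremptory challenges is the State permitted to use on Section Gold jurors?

State peremptories so far: #4, #21, #5, #18, #1, #6 — 6 of 9 used, 3 left overall.
Against Section Gold: #18 — 1 used; per-section cap 7 leaves 6.
Binding limit: min(3, 6) = 3.

3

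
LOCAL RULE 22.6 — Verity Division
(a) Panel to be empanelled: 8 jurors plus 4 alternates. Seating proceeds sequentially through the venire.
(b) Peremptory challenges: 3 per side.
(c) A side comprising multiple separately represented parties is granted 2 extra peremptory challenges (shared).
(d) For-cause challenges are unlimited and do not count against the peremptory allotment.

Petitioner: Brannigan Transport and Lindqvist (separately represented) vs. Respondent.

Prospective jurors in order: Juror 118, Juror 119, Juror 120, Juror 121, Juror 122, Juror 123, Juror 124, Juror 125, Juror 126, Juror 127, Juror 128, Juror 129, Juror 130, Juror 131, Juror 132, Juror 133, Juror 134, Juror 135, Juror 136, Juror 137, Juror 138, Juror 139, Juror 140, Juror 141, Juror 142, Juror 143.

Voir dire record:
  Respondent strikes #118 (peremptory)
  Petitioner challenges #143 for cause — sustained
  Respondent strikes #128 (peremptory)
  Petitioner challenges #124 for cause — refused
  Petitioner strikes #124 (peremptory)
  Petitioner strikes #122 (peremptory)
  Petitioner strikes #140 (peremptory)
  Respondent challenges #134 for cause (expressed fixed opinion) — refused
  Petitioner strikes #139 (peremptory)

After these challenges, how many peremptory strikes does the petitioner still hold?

1

Petitioner allotment: 3 base + 2 multi-party = 5.
Petitioner peremptories used: #124, #122, #140, #139 — 4 (for-cause on #143, #124 don't count).
Remaining: 5 − 4 = 1.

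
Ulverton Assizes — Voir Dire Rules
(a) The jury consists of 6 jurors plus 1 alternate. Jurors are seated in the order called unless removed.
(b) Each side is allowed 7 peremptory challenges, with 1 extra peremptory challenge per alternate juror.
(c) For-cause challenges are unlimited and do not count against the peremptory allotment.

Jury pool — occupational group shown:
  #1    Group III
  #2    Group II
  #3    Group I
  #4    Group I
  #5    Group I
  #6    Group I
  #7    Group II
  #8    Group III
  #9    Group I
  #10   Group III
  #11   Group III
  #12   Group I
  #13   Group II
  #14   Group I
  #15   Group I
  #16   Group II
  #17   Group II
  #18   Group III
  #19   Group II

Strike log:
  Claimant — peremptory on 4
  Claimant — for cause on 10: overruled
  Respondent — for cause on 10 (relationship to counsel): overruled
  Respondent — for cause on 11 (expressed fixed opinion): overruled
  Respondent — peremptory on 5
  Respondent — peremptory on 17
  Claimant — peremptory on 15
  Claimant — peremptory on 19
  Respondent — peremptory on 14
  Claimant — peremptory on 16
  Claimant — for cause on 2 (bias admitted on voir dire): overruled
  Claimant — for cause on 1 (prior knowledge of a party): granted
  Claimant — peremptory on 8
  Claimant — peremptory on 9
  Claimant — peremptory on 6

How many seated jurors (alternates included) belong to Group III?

Removed: #1, #4, #5, #6, #8, #9, #14, #15, #16, #17, #19.
Seated (7 incl. alternates): #2, #3, #7, #10, #11, #12, #13.
Of those, in Group III: #10, #11 → 2.

2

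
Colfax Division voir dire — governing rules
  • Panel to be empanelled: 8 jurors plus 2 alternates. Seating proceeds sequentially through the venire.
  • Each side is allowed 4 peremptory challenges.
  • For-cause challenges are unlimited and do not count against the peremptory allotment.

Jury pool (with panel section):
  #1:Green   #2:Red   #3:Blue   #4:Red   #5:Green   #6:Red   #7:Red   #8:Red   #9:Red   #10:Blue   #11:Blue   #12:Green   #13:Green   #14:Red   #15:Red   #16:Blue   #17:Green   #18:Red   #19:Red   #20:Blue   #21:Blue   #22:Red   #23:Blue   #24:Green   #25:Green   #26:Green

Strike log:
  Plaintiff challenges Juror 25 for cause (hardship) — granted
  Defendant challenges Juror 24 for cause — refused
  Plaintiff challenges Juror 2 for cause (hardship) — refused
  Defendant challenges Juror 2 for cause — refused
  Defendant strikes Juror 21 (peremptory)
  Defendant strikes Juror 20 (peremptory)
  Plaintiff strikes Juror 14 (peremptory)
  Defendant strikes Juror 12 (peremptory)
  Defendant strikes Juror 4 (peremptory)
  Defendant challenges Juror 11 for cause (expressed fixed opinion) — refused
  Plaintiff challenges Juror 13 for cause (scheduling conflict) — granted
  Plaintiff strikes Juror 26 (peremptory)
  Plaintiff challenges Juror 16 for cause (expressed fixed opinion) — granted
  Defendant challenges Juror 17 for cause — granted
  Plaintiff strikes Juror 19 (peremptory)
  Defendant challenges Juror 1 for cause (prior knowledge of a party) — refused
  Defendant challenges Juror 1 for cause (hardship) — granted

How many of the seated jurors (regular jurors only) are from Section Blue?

Removed: #1, #4, #12, #13, #14, #16, #17, #19, #20, #21, #25, #26.
Seated jurors 1–8: #2, #3, #5, #6, #7, #8, #9, #10 (alternates #11, #15 not counted).
Of those, in Section Blue: #3, #10 → 2.

2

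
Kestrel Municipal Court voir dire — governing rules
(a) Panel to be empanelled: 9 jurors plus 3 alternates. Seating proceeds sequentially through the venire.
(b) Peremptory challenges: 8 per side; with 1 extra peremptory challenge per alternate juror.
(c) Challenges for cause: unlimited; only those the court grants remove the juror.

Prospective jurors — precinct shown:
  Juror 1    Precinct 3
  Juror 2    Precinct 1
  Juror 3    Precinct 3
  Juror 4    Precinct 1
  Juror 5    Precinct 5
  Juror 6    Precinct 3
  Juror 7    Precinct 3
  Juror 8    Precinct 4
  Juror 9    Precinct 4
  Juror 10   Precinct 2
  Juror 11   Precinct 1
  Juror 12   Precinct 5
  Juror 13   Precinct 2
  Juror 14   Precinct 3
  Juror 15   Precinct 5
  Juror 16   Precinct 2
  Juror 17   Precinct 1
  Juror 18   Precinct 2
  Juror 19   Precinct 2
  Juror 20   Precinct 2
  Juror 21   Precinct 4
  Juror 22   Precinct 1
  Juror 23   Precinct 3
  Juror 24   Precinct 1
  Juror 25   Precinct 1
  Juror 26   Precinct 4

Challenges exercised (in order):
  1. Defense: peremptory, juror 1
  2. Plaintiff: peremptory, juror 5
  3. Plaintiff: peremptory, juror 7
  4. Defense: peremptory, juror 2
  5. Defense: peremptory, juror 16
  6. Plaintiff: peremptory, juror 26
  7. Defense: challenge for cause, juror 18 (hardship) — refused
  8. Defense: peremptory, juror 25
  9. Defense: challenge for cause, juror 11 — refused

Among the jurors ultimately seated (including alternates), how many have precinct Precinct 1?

3

Removed: #1, #2, #5, #7, #16, #25, #26.
Seated (12 incl. alternates): #3, #4, #6, #8, #9, #10, #11, #12, #13, #14, #15, #17.
Of those, in Precinct 1: #4, #11, #17 → 3.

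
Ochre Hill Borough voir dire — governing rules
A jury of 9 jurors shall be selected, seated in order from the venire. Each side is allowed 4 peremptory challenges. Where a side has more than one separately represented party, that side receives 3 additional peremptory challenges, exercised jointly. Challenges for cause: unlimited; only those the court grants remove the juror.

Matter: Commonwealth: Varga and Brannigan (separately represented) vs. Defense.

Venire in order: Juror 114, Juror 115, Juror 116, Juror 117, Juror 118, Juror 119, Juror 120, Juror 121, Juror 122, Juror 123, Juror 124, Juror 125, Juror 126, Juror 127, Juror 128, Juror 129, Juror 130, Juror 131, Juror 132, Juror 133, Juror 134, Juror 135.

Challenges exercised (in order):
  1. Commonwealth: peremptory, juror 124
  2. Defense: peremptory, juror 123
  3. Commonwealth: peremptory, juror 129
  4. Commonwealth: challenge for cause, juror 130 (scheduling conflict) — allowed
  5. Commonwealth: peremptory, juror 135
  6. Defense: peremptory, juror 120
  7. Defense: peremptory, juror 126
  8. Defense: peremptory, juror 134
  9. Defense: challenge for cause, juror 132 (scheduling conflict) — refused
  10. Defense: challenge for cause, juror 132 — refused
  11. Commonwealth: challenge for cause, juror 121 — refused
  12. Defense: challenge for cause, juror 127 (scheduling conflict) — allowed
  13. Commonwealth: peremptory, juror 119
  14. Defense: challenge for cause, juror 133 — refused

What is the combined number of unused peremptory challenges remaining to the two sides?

Commonwealth allotment: 4 base + 3 multi-party = 7. Defense allotment: 4.
Commonwealth peremptories used: #124, #129, #135, #119 — 4 (for-cause on #130, #121 don't count).
Defense peremptories used: #123, #120, #126, #134 — 4 (for-cause on #132, #132, #127, #133 don't count).
Remaining: (7 − 4) + (4 − 4) = 3.

3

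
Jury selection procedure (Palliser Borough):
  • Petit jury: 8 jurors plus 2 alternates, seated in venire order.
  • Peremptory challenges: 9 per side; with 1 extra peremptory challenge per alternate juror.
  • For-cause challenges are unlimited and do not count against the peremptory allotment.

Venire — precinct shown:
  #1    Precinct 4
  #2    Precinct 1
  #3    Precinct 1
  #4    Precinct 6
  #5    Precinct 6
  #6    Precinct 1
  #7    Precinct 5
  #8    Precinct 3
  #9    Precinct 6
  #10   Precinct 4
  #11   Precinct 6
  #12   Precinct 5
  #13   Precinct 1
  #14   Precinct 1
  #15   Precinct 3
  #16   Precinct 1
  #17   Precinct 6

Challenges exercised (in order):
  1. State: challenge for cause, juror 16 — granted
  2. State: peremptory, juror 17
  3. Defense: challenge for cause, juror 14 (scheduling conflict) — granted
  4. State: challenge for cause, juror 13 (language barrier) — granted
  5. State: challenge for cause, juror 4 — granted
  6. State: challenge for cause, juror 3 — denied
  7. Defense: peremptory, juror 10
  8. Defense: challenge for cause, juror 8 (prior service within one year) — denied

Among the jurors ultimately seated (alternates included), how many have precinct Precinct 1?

3

Removed: #4, #10, #13, #14, #16, #17.
Seated (10 incl. alternates): #1, #2, #3, #5, #6, #7, #8, #9, #11, #12.
Of those, in Precinct 1: #2, #3, #6 → 3.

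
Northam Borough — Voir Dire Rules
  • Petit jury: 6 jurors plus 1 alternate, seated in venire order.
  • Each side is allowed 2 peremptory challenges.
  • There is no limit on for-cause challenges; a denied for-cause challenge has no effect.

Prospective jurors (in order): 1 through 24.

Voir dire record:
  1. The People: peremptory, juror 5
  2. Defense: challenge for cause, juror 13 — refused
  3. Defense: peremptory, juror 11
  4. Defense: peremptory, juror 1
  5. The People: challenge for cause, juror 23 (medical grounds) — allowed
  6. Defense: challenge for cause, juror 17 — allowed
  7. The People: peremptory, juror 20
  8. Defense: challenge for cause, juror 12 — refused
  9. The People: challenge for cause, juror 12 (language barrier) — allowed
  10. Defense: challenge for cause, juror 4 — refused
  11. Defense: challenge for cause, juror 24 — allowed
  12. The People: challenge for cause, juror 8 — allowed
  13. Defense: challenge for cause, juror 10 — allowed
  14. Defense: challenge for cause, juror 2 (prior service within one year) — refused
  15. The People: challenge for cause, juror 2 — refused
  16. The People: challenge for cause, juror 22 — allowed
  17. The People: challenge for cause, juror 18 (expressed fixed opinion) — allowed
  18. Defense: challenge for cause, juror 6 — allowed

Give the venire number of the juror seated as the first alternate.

Removed: #1, #5, #6, #8, #10, #11, #12, #17, #18, #20, #22, #23, #24. (#2, #4, #13 stay — for-cause denied.)
Seating in order: seats 1–6 → #2, #3, #4, #7, #9, #13; alternates → #14.
So alternate 1 is #14.

14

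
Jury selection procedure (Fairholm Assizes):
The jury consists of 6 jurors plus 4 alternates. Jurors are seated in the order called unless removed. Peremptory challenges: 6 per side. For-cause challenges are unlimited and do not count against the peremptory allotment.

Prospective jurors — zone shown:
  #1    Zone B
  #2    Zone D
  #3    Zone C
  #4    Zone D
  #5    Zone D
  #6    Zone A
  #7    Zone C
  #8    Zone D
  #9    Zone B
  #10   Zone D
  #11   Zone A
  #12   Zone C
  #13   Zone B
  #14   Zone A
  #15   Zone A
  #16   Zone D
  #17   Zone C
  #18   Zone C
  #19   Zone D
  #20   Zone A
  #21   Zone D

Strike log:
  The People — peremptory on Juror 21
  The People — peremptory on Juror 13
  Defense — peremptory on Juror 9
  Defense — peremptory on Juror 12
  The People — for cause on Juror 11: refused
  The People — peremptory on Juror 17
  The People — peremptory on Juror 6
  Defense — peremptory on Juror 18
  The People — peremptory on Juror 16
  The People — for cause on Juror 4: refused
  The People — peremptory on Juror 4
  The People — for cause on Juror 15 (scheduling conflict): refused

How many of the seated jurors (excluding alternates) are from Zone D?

Removed: #4, #6, #9, #12, #13, #16, #17, #18, #21.
Seated jurors 1–6: #1, #2, #3, #5, #7, #8 (alternates #10, #11, #14, #15 not counted).
Of those, in Zone D: #2, #5, #8 → 3.

3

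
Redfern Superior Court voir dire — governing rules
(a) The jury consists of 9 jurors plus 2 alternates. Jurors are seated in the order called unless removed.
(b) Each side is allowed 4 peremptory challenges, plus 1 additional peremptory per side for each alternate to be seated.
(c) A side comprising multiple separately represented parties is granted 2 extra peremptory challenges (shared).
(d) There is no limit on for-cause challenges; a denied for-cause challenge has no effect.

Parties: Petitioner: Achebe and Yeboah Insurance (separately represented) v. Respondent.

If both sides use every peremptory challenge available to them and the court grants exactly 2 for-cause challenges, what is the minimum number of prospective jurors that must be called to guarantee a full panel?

27

Seats to fill: 9 + 2 alternates = 11.
Peremptories — Petitioner: 4 + 1×2 + 2 = 8; Respondent: 4 + 1×2 = 6; total 14.
For-cause removals: 2.
Minimum venire: 11 + 14 + 2 = 27.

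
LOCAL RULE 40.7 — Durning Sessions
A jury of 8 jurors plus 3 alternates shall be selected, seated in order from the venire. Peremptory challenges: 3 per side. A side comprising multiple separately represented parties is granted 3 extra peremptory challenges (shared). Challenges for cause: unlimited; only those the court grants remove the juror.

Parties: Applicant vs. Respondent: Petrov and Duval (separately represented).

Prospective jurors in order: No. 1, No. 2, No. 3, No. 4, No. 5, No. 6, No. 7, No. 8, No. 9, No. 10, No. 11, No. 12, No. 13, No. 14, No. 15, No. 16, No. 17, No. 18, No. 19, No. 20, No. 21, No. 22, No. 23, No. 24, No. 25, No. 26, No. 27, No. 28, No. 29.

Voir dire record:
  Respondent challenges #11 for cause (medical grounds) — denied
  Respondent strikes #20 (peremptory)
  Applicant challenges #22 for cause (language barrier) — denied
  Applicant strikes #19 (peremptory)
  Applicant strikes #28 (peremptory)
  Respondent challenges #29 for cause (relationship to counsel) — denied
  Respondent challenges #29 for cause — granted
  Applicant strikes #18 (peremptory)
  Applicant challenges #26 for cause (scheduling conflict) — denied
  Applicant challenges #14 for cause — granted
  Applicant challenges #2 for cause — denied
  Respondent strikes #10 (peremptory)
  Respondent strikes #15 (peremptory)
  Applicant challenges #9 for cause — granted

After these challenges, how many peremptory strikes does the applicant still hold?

0

Applicant allotment: 3.
Applicant peremptories used: #19, #28, #18 — 3 (for-cause on #22, #26, #14, #2, #9 don't count).
Remaining: 3 − 3 = 0.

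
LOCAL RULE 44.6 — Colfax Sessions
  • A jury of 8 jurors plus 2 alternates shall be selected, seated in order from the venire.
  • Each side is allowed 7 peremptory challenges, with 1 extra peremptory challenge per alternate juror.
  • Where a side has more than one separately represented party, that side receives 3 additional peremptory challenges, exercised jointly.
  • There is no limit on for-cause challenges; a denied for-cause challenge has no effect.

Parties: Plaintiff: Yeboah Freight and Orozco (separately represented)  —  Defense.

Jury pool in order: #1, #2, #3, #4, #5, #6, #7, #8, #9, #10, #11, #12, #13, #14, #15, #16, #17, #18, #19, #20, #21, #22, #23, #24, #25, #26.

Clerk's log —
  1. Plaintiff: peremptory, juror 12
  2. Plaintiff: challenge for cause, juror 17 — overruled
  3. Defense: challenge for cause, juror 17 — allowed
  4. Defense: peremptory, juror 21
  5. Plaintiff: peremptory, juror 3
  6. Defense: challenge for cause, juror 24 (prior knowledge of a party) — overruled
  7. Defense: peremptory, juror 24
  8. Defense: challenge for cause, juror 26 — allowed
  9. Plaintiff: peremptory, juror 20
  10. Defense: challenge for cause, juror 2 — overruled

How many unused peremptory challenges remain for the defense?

7

Defense allotment: 7 base + 1 × 2 alternates = 9.
Defense peremptories used: #21, #24 — 2 (for-cause on #17, #24, #26, #2 don't count).
Remaining: 9 − 2 = 7.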